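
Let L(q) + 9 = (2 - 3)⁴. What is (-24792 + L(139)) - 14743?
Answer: -39543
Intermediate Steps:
L(q) = -8 (L(q) = -9 + (2 - 3)⁴ = -9 + (-1)⁴ = -9 + 1 = -8)
(-24792 + L(139)) - 14743 = (-24792 - 8) - 14743 = -24800 - 14743 = -39543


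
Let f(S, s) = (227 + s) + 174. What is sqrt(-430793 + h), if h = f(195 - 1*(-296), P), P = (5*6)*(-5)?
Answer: 3*I*sqrt(47838) ≈ 656.16*I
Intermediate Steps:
P = -150 (P = 30*(-5) = -150)
f(S, s) = 401 + s
h = 251 (h = 401 - 150 = 251)
sqrt(-430793 + h) = sqrt(-430793 + 251) = sqrt(-430542) = 3*I*sqrt(47838)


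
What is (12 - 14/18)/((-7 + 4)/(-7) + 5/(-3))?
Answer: -707/78 ≈ -9.0641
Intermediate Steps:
(12 - 14/18)/((-7 + 4)/(-7) + 5/(-3)) = (12 - 14/18)/(-3*(-1/7) + 5*(-1/3)) = (12 - 1*7/9)/(3/7 - 5/3) = (12 - 7/9)/(-26/21) = (101/9)*(-21/26) = -707/78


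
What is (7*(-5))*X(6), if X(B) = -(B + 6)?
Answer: 420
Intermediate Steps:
X(B) = -6 - B (X(B) = -(6 + B) = -6 - B)
(7*(-5))*X(6) = (7*(-5))*(-6 - 1*6) = -35*(-6 - 6) = -35*(-12) = 420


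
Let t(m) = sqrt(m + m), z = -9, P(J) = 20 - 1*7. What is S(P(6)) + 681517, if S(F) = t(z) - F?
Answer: 681504 + 3*I*sqrt(2) ≈ 6.815e+5 + 4.2426*I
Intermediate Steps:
P(J) = 13 (P(J) = 20 - 7 = 13)
t(m) = sqrt(2)*sqrt(m) (t(m) = sqrt(2*m) = sqrt(2)*sqrt(m))
S(F) = -F + 3*I*sqrt(2) (S(F) = sqrt(2)*sqrt(-9) - F = sqrt(2)*(3*I) - F = 3*I*sqrt(2) - F = -F + 3*I*sqrt(2))
S(P(6)) + 681517 = (-1*13 + 3*I*sqrt(2)) + 681517 = (-13 + 3*I*sqrt(2)) + 681517 = 681504 + 3*I*sqrt(2)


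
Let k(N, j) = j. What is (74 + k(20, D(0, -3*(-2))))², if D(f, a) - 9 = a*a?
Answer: 14161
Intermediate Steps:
D(f, a) = 9 + a² (D(f, a) = 9 + a*a = 9 + a²)
(74 + k(20, D(0, -3*(-2))))² = (74 + (9 + (-3*(-2))²))² = (74 + (9 + 6²))² = (74 + (9 + 36))² = (74 + 45)² = 119² = 14161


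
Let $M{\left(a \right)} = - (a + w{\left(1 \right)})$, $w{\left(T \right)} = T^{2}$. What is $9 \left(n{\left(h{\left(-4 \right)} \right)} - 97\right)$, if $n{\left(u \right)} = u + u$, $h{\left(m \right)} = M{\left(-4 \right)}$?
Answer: $-819$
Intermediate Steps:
$M{\left(a \right)} = -1 - a$ ($M{\left(a \right)} = - (a + 1^{2}) = - (a + 1) = - (1 + a) = -1 - a$)
$h{\left(m \right)} = 3$ ($h{\left(m \right)} = -1 - -4 = -1 + 4 = 3$)
$n{\left(u \right)} = 2 u$
$9 \left(n{\left(h{\left(-4 \right)} \right)} - 97\right) = 9 \left(2 \cdot 3 - 97\right) = 9 \left(6 - 97\right) = 9 \left(-91\right) = -819$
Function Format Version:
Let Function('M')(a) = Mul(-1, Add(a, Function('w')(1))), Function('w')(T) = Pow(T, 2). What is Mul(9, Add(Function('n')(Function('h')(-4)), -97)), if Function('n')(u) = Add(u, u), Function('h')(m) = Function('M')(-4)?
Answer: -819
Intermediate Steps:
Function('M')(a) = Add(-1, Mul(-1, a)) (Function('M')(a) = Mul(-1, Add(a, Pow(1, 2))) = Mul(-1, Add(a, 1)) = Mul(-1, Add(1, a)) = Add(-1, Mul(-1, a)))
Function('h')(m) = 3 (Function('h')(m) = Add(-1, Mul(-1, -4)) = Add(-1, 4) = 3)
Function('n')(u) = Mul(2, u)
Mul(9, Add(Function('n')(Function('h')(-4)), -97)) = Mul(9, Add(Mul(2, 3), -97)) = Mul(9, Add(6, -97)) = Mul(9, -91) = -819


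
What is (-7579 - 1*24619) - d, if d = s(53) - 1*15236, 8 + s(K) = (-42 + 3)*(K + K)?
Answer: -12820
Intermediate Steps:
s(K) = -8 - 78*K (s(K) = -8 + (-42 + 3)*(K + K) = -8 - 78*K)
d = -19378 (d = (-8 - 78*53) - 1*15236 = (-8 - 4134) - 15236 = -4142 - 15236 = -19378)
(-7579 - 1*24619) - d = (-7579 - 1*24619) - 1*(-19378) = (-7579 - 24619) + 19378 = -32198 + 19378 = -12820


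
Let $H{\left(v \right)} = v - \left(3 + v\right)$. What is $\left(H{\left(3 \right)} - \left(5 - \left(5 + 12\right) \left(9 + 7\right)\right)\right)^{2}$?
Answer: $69696$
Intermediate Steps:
$H{\left(v \right)} = -3$
$\left(H{\left(3 \right)} - \left(5 - \left(5 + 12\right) \left(9 + 7\right)\right)\right)^{2} = \left(-3 - \left(5 - \left(5 + 12\right) \left(9 + 7\right)\right)\right)^{2} = \left(-3 + \left(-5 + 17 \cdot 16\right)\right)^{2} = \left(-3 + \left(-5 + 272\right)\right)^{2} = \left(-3 + 267\right)^{2} = 264^{2} = 69696$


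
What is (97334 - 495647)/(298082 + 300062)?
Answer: -398313/598144 ≈ -0.66591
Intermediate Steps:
(97334 - 495647)/(298082 + 300062) = -398313/598144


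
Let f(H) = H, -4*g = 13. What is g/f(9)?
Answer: -13/36 ≈ -0.36111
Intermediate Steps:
g = -13/4 (g = -¼*13 = -13/4 ≈ -3.2500)
g/f(9) = -13/4/9 = -13/4*⅑ = -13/36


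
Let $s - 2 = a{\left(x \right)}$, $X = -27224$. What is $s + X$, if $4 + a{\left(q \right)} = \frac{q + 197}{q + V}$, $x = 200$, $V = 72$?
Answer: $- \frac{7405075}{272} \approx -27225.0$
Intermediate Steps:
$a{\left(q \right)} = -4 + \frac{197 + q}{72 + q}$ ($a{\left(q \right)} = -4 + \frac{q + 197}{q + 72} = -4 + \frac{197 + q}{72 + q}$)
$s = - \frac{147}{272}$ ($s = 2 + \frac{-91 - 600}{72 + 200} = 2 + \frac{-91 - 600}{272} = 2 + \frac{1}{272} \left(-691\right) = 2 - \frac{691}{272} = - \frac{147}{272} \approx -0.54044$)
$s + X = - \frac{147}{272} - 27224 = - \frac{7405075}{272}$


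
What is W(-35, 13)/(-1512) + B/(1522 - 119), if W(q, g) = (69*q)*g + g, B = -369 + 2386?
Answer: 23539325/1060668 ≈ 22.193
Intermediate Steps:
B = 2017
W(q, g) = g + 69*g*q (W(q, g) = 69*g*q + g = g + 69*g*q)
W(-35, 13)/(-1512) + B/(1522 - 119) = (13*(1 + 69*(-35)))/(-1512) + 2017/(1522 - 119) = (13*(1 - 2415))*(-1/1512) + 2017/1403 = (13*(-2414))*(-1/1512) + 2017*(1/1403) = -31382*(-1/1512) + 2017/1403 = 15691/756 + 2017/1403 = 23539325/1060668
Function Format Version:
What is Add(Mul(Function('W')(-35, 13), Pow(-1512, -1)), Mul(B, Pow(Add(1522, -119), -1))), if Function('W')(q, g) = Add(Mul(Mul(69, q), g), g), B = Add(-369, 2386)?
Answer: Rational(23539325, 1060668) ≈ 22.193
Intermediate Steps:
B = 2017
Function('W')(q, g) = Add(g, Mul(69, g, q)) (Function('W')(q, g) = Add(Mul(69, g, q), g) = Add(g, Mul(69, g, q)))
Add(Mul(Function('W')(-35, 13), Pow(-1512, -1)), Mul(B, Pow(Add(1522, -119), -1))) = Add(Mul(Mul(13, Add(1, Mul(69, -35))), Pow(-1512, -1)), Mul(2017, Pow(Add(1522, -119), -1))) = Add(Mul(Mul(13, Add(1, -2415)), Rational(-1, 1512)), Mul(2017, Pow(1403, -1))) = Add(Mul(Mul(13, -2414), Rational(-1, 1512)), Mul(2017, Rational(1, 1403))) = Add(Mul(-31382, Rational(-1, 1512)), Rational(2017, 1403)) = Add(Rational(15691, 756), Rational(2017, 1403)) = Rational(23539325, 1060668)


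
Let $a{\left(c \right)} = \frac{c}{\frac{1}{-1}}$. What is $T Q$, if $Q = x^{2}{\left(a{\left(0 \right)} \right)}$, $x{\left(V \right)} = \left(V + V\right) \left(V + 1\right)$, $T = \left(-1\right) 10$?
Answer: $0$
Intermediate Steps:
$T = -10$
$a{\left(c \right)} = - c$ ($a{\left(c \right)} = \frac{c}{-1} = c \left(-1\right) = - c$)
$x{\left(V \right)} = 2 V \left(1 + V\right)$
$Q = 0$ ($Q = \left(2 \left(\left(-1\right) 0\right) \left(1 - 0\right)\right)^{2} = \left(2 \cdot 0 \left(1 + 0\right)\right)^{2} = \left(2 \cdot 0 \cdot 1\right)^{2} = 0^{2} = 0$)
$T Q = \left(-10\right) 0 = 0$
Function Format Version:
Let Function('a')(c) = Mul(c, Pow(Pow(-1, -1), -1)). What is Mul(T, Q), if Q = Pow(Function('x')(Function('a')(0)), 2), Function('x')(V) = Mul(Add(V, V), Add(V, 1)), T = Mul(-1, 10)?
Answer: 0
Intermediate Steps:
T = -10
Function('a')(c) = Mul(-1, c) (Function('a')(c) = Mul(c, Pow(-1, -1)) = Mul(c, -1) = Mul(-1, c))
Function('x')(V) = Mul(2, V, Add(1, V)) (Function('x')(V) = Mul(Mul(2, V), Add(1, V)) = Mul(2, V, Add(1, V)))
Q = 0 (Q = Pow(Mul(2, Mul(-1, 0), Add(1, Mul(-1, 0))), 2) = Pow(Mul(2, 0, Add(1, 0)), 2) = Pow(Mul(2, 0, 1), 2) = Pow(0, 2) = 0)
Mul(T, Q) = Mul(-10, 0) = 0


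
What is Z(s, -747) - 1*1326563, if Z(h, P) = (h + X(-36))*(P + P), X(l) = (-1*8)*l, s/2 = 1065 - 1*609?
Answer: -3119363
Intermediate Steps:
s = 912 (s = 2*(1065 - 1*609) = 2*(1065 - 609) = 2*456 = 912)
X(l) = -8*l
Z(h, P) = 2*P*(288 + h) (Z(h, P) = (h - 8*(-36))*(P + P) = (h + 288)*(2*P) = (288 + h)*(2*P) = 2*P*(288 + h))
Z(s, -747) - 1*1326563 = 2*(-747)*(288 + 912) - 1*1326563 = 2*(-747)*1200 - 1326563 = -1792800 - 1326563 = -3119363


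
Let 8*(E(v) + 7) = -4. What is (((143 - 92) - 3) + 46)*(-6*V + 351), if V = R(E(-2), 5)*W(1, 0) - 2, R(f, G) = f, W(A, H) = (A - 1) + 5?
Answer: 55272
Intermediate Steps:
E(v) = -15/2 (E(v) = -7 + (1/8)*(-4) = -7 - 1/2 = -15/2)
W(A, H) = 4 + A (W(A, H) = (-1 + A) + 5 = 4 + A)
V = -79/2 (V = -15*(4 + 1)/2 - 2 = -15/2*5 - 2 = -75/2 - 2 = -79/2 ≈ -39.500)
(((143 - 92) - 3) + 46)*(-6*V + 351) = (((143 - 92) - 3) + 46)*(-6*(-79/2) + 351) = ((51 - 3) + 46)*(237 + 351) = (48 + 46)*588 = 94*588 = 55272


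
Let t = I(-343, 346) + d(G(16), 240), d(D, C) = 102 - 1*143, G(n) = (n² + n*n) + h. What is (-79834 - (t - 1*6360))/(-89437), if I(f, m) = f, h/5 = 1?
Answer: 73090/89437 ≈ 0.81722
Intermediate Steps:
h = 5 (h = 5*1 = 5)
G(n) = 5 + 2*n² (G(n) = (n² + n*n) + 5 = (n² + n²) + 5 = 2*n² + 5 = 5 + 2*n²)
d(D, C) = -41 (d(D, C) = 102 - 143 = -41)
t = -384 (t = -343 - 41 = -384)
(-79834 - (t - 1*6360))/(-89437) = (-79834 - (-384 - 1*6360))/(-89437) = (-79834 - (-384 - 6360))*(-1/89437) = (-79834 - 1*(-6744))*(-1/89437) = (-79834 + 6744)*(-1/89437) = -73090*(-1/89437) = 73090/89437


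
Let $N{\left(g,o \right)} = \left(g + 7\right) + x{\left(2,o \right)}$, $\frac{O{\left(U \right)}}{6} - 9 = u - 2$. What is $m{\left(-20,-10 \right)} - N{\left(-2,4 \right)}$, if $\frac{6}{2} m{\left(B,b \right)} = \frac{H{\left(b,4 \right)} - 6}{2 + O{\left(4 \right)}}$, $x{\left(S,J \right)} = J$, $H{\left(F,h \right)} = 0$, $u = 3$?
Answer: $- \frac{280}{31} \approx -9.0323$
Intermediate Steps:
$O{\left(U \right)} = 60$ ($O{\left(U \right)} = 54 + 6 \left(3 - 2\right) = 54 + 6 \cdot 1 = 54 + 6 = 60$)
$N{\left(g,o \right)} = 7 + g + o$ ($N{\left(g,o \right)} = \left(g + 7\right) + o = \left(7 + g\right) + o = 7 + g + o$)
$m{\left(B,b \right)} = - \frac{1}{31}$ ($m{\left(B,b \right)} = \frac{\left(0 - 6\right) \frac{1}{2 + 60}}{3} = \frac{\left(-6\right) \frac{1}{62}}{3} = \frac{1}{3} \left(- \frac{3}{31}\right) = - \frac{1}{31}$)
$m{\left(-20,-10 \right)} - N{\left(-2,4 \right)} = - \frac{1}{31} - \left(7 - 2 + 4\right) = - \frac{1}{31} - 9 = - \frac{280}{31}$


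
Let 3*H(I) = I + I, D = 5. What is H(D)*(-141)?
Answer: -470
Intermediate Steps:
H(I) = 2*I/3 (H(I) = (I + I)/3 = (2*I)/3 = 2*I/3)
H(D)*(-141) = ((⅔)*5)*(-141) = (10/3)*(-141) = -470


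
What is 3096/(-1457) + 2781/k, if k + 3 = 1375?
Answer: -195795/1999004 ≈ -0.097946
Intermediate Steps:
k = 1372 (k = -3 + 1375 = 1372)
3096/(-1457) + 2781/k = 3096/(-1457) + 2781/1372 = 3096*(-1/1457) + 2781*(1/1372) = -3096/1457 + 2781/1372 = -195795/1999004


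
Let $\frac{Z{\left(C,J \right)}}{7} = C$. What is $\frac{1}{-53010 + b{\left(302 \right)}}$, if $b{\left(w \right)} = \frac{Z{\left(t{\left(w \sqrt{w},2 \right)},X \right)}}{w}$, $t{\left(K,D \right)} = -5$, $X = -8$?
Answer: $- \frac{302}{16009055} \approx -1.8864 \cdot 10^{-5}$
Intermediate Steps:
$Z{\left(C,J \right)} = 7 C$
$b{\left(w \right)} = - \frac{35}{w}$ ($b{\left(w \right)} = \frac{7 \left(-5\right)}{w} = - \frac{35}{w}$)
$\frac{1}{-53010 + b{\left(302 \right)}} = \frac{1}{-53010 - \frac{35}{302}} = \frac{1}{- \frac{16009055}{302}} = - \frac{302}{16009055}$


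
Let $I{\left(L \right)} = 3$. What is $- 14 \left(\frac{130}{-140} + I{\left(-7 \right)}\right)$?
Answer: $-29$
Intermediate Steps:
$- 14 \left(\frac{130}{-140} + I{\left(-7 \right)}\right) = - 14 \left(\frac{130}{-140} + 3\right) = - 14 \left(130 \left(- \frac{1}{140}\right) + 3\right) = - 14 \left(- \frac{13}{14} + 3\right) = \left(-14\right) \frac{29}{14} = -29$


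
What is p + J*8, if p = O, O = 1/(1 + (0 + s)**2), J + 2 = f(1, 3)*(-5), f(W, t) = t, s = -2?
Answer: -679/5 ≈ -135.80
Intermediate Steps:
J = -17 (J = -2 + 3*(-5) = -2 - 15 = -17)
O = 1/5 (O = 1/(1 + (0 - 2)**2) = 1/(1 + (-2)**2) = 1/(1 + 4) = 1/5 ≈ 0.20000)
p = 1/5 ≈ 0.20000
p + J*8 = 1/5 - 17*8 = 1/5 - 136 = -679/5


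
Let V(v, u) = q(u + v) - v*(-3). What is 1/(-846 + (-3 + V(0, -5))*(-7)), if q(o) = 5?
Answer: -1/860 ≈ -0.0011628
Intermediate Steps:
V(v, u) = 5 + 3*v (V(v, u) = 5 - v*(-3) = 5 - (-3)*v = 5 + 3*v)
1/(-846 + (-3 + V(0, -5))*(-7)) = 1/(-846 + (-3 + (5 + 3*0))*(-7)) = 1/(-846 + (-3 + (5 + 0))*(-7)) = 1/(-846 + (-3 + 5)*(-7)) = 1/(-846 + 2*(-7)) = 1/(-846 - 14) = 1/(-860) = -1/860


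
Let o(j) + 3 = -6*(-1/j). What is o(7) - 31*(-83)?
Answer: 17996/7 ≈ 2570.9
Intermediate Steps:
o(j) = -3 + 6/j (o(j) = -3 - 6*(-1/j) = -3 - (-6)/j = -3 + 6/j)
o(7) - 31*(-83) = (-3 + 6/7) - 31*(-83) = (-3 + 6*(⅐)) + 2573 = (-3 + 6/7) + 2573 = -15/7 + 2573 = 17996/7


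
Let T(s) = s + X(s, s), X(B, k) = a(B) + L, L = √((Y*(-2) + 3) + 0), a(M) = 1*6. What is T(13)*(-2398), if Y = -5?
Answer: -45562 - 2398*√13 ≈ -54208.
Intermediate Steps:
a(M) = 6
L = √13 (L = √((-5*(-2) + 3) + 0) = √((10 + 3) + 0) = √(13 + 0) = √13 ≈ 3.6056)
X(B, k) = 6 + √13
T(s) = 6 + s + √13 (T(s) = s + (6 + √13) = 6 + s + √13)
T(13)*(-2398) = (6 + 13 + √13)*(-2398) = (19 + √13)*(-2398) = -45562 - 2398*√13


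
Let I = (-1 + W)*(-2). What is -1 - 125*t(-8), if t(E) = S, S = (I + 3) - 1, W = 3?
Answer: 249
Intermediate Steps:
I = -4 (I = (-1 + 3)*(-2) = 2*(-2) = -4)
S = -2 (S = (-4 + 3) - 1 = -1 - 1 = -2)
t(E) = -2
-1 - 125*t(-8) = -1 - 125*(-2) = -1 + 250 = 249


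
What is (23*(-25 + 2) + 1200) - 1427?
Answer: -756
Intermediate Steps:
(23*(-25 + 2) + 1200) - 1427 = (23*(-23) + 1200) - 1427 = (-529 + 1200) - 1427 = 671 - 1427 = -756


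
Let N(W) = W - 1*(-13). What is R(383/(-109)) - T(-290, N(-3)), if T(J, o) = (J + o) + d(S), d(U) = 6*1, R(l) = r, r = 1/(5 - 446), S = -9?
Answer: 120833/441 ≈ 274.00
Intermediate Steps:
r = -1/441 (r = 1/(-441) = -1/441 ≈ -0.0022676)
N(W) = 13 + W (N(W) = W + 13 = 13 + W)
R(l) = -1/441
d(U) = 6
T(J, o) = 6 + J + o (T(J, o) = (J + o) + 6 = 6 + J + o)
R(383/(-109)) - T(-290, N(-3)) = -1/441 - (6 - 290 + (13 - 3)) = -1/441 - (6 - 290 + 10) = -1/441 - 1*(-274) = -1/441 + 274 = 120833/441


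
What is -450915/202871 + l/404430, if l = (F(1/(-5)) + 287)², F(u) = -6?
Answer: -166344656419/82047118530 ≈ -2.0274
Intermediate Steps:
l = 78961 (l = (-6 + 287)² = 281² = 78961)
-450915/202871 + l/404430 = -450915/202871 + 78961/404430 = -166344656419/82047118530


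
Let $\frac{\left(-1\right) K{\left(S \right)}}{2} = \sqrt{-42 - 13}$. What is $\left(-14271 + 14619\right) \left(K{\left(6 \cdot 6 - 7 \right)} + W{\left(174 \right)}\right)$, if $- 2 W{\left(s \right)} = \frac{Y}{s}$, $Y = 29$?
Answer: $-29 - 696 i \sqrt{55} \approx -29.0 - 5161.7 i$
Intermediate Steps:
$K{\left(S \right)} = - 2 i \sqrt{55}$ ($K{\left(S \right)} = - 2 \sqrt{-42 - 13} = - 2 \sqrt{-55} = - 2 i \sqrt{55}$)
$W{\left(s \right)} = - \frac{29}{2 s}$ ($W{\left(s \right)} = - \frac{29 \frac{1}{s}}{2} = - \frac{29}{2 s}$)
$\left(-14271 + 14619\right) \left(K{\left(6 \cdot 6 - 7 \right)} + W{\left(174 \right)}\right) = \left(-14271 + 14619\right) \left(- 2 i \sqrt{55} - \frac{29}{2 \cdot 174}\right) = 348 \left(- 2 i \sqrt{55} - \frac{1}{12}\right) = 348 \left(- \frac{1}{12} - 2 i \sqrt{55}\right) = -29 - 696 i \sqrt{55}$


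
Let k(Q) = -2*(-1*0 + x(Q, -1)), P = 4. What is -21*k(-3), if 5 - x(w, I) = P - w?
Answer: -84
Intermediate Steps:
x(w, I) = 1 + w (x(w, I) = 5 - (4 - w) = 5 + (-4 + w) = 1 + w)
k(Q) = -2 - 2*Q (k(Q) = -2*(-1*0 + (1 + Q)) = -2*(0 + (1 + Q)) = -2*(1 + Q) = -2 - 2*Q)
-21*k(-3) = -21*(-2 - 2*(-3)) = -21*(-2 + 6) = -21*4 = -84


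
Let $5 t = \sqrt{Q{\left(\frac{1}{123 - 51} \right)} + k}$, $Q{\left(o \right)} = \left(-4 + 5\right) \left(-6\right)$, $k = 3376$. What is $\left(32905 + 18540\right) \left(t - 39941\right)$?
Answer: $-2054764745 + 10289 \sqrt{3370} \approx -2.0542 \cdot 10^{9}$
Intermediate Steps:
$Q{\left(o \right)} = -6$ ($Q{\left(o \right)} = 1 \left(-6\right) = -6$)
$t = \frac{\sqrt{3370}}{5}$ ($t = \frac{\sqrt{-6 + 3376}}{5} = \frac{\sqrt{3370}}{5} \approx 11.61$)
$\left(32905 + 18540\right) \left(t - 39941\right) = \left(32905 + 18540\right) \left(\frac{\sqrt{3370}}{5} - 39941\right) = 51445 \left(-39941 + \frac{\sqrt{3370}}{5}\right) = -2054764745 + 10289 \sqrt{3370}$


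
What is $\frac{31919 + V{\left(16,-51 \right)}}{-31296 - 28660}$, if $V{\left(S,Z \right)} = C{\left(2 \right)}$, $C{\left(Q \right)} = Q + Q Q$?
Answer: $- \frac{31925}{59956} \approx -0.53247$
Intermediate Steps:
$C{\left(Q \right)} = Q + Q^{2}$
$V{\left(S,Z \right)} = 6$ ($V{\left(S,Z \right)} = 2 \left(1 + 2\right) = 2 \cdot 3 = 6$)
$\frac{31919 + V{\left(16,-51 \right)}}{-31296 - 28660} = \frac{31919 + 6}{-31296 - 28660} = \frac{31925}{-59956} = 31925 \left(- \frac{1}{59956}\right) = - \frac{31925}{59956}$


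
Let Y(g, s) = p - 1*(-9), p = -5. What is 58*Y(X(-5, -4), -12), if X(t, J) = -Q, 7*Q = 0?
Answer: 232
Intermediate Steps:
Q = 0 (Q = (1/7)*0 = 0)
X(t, J) = 0 (X(t, J) = -1*0 = 0)
Y(g, s) = 4 (Y(g, s) = -5 - 1*(-9) = -5 + 9 = 4)
58*Y(X(-5, -4), -12) = 58*4 = 232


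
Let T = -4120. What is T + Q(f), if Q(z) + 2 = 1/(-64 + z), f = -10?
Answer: -305029/74 ≈ -4122.0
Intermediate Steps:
Q(z) = -2 + 1/(-64 + z)
T + Q(f) = -4120 + (129 - 2*(-10))/(-64 - 10) = -4120 + (129 + 20)/(-74) = -4120 - 1/74*149 = -4120 - 149/74 = -305029/74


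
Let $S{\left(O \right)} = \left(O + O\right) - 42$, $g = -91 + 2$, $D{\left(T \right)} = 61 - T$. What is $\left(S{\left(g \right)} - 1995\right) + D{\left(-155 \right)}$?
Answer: $-1999$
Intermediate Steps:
$g = -89$
$S{\left(O \right)} = -42 + 2 O$ ($S{\left(O \right)} = 2 O - 42 = -42 + 2 O$)
$\left(S{\left(g \right)} - 1995\right) + D{\left(-155 \right)} = \left(\left(-42 + 2 \left(-89\right)\right) - 1995\right) + \left(61 - -155\right) = \left(\left(-42 - 178\right) - 1995\right) + \left(61 + 155\right) = \left(-220 - 1995\right) + 216 = -2215 + 216 = -1999$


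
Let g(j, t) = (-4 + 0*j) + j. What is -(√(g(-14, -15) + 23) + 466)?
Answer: -466 - √5 ≈ -468.24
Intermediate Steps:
g(j, t) = -4 + j (g(j, t) = (-4 + 0) + j = -4 + j)
-(√(g(-14, -15) + 23) + 466) = -(√((-4 - 14) + 23) + 466) = -(√(-18 + 23) + 466) = -(√5 + 466) = -(466 + √5) = -466 - √5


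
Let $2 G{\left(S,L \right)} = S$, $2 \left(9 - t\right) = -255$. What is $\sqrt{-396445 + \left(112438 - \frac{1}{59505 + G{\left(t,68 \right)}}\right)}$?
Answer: $\frac{i \sqrt{1791880753216235}}{79431} \approx 532.92 i$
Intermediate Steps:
$t = \frac{273}{2}$ ($t = 9 - - \frac{255}{2} = 9 + \frac{255}{2} = \frac{273}{2} \approx 136.5$)
$G{\left(S,L \right)} = \frac{S}{2}$
$\sqrt{-396445 + \left(112438 - \frac{1}{59505 + G{\left(t,68 \right)}}\right)} = \sqrt{-396445 + \left(112438 - \frac{1}{59505 + \frac{1}{2} \cdot \frac{273}{2}}\right)} = \sqrt{-396445 + \left(112438 - \frac{1}{59505 + \frac{273}{4}}\right)} = \sqrt{-396445 + \left(112438 - \frac{1}{\frac{238293}{4}}\right)} = \sqrt{-396445 + \left(112438 - \frac{4}{238293}\right)} = \sqrt{-396445 + \frac{26793188330}{238293}} = \sqrt{- \frac{67676880055}{238293}} = \frac{i \sqrt{1791880753216235}}{79431}$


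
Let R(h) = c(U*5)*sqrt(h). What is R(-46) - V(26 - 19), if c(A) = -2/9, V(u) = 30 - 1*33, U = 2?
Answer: 3 - 2*I*sqrt(46)/9 ≈ 3.0 - 1.5072*I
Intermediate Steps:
V(u) = -3 (V(u) = 30 - 33 = -3)
c(A) = -2/9 (c(A) = -2*1/9 = -2/9)
R(h) = -2*sqrt(h)/9
R(-46) - V(26 - 19) = -2*I*sqrt(46)/9 - 1*(-3) = -2*I*sqrt(46)/9 + 3 = 3 - 2*I*sqrt(46)/9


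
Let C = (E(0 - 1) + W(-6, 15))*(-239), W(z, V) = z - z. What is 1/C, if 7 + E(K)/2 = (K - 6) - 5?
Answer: 1/9082 ≈ 0.00011011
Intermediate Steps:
W(z, V) = 0
E(K) = -36 + 2*K (E(K) = -14 + 2*((K - 6) - 5) = -14 + 2*((-6 + K) - 5) = -14 + 2*(-11 + K) = -14 + (-22 + 2*K) = -36 + 2*K)
C = 9082 (C = ((-36 + 2*(0 - 1)) + 0)*(-239) = ((-36 + 2*(-1)) + 0)*(-239) = ((-36 - 2) + 0)*(-239) = (-38 + 0)*(-239) = -38*(-239) = 9082)
1/C = 1/9082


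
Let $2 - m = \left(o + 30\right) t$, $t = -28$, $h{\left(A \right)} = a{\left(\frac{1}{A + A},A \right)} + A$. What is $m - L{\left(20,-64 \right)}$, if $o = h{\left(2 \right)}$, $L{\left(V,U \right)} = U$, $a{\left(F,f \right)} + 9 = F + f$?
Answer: $773$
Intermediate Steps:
$a{\left(F,f \right)} = -9 + F + f$ ($a{\left(F,f \right)} = -9 + \left(F + f\right) = -9 + F + f$)
$h{\left(A \right)} = -9 + \frac{1}{2 A} + 2 A$ ($h{\left(A \right)} = \left(-9 + \frac{1}{A + A} + A\right) + A = \left(-9 + \frac{1}{2 A} + A\right) + A = \left(-9 + A + \frac{1}{2 A}\right) + A = -9 + \frac{1}{2 A} + 2 A$)
$o = - \frac{19}{4}$ ($o = -9 + \frac{1}{2 \cdot 2} + 2 \cdot 2 = -9 + \frac{1}{2} \cdot \frac{1}{2} + 4 = -9 + \frac{1}{4} + 4 = - \frac{19}{4} \approx -4.75$)
$m = 709$ ($m = 2 - \left(- \frac{19}{4} + 30\right) \left(-28\right) = 2 - \frac{101}{4} \left(-28\right) = 2 - -707 = 2 + 707 = 709$)
$m - L{\left(20,-64 \right)} = 709 - -64 = 709 + 64 = 773$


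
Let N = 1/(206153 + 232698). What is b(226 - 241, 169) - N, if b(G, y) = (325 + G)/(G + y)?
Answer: 9717404/4827361 ≈ 2.0130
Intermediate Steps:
b(G, y) = (325 + G)/(G + y)
N = 1/438851 ≈ 2.2787e-6
b(226 - 241, 169) - N = (325 + (226 - 241))/((226 - 241) + 169) - 1*1/438851 = (325 - 15)/(-15 + 169) - 1/438851 = 310/154 - 1/438851 = (1/154)*310 - 1/438851 = 155/77 - 1/438851 = 9717404/4827361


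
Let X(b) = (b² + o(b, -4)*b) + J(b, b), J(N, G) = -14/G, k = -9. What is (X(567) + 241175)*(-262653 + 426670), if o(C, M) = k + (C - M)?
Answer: 11708641558852/81 ≈ 1.4455e+11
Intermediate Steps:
o(C, M) = -9 + C - M (o(C, M) = -9 + (C - M) = -9 + C - M)
X(b) = b² - 14/b + b*(-5 + b) (X(b) = (b² + (-9 + b - 1*(-4))*b) - 14/b = (b² + (-9 + b + 4)*b) - 14/b = (b² + (-5 + b)*b) - 14/b = (b² + b*(-5 + b)) - 14/b = b² - 14/b + b*(-5 + b))
(X(567) + 241175)*(-262653 + 426670) = ((-14 + 567²*(-5 + 2*567))/567 + 241175)*(-262653 + 426670) = ((-14 + 321489*(-5 + 1134))/567 + 241175)*164017 = ((-14 + 321489*1129)/567 + 241175)*164017 = ((-14 + 362961081)/567 + 241175)*164017 = ((1/567)*362961067 + 241175)*164017 = (51851581/81 + 241175)*164017 = (71386756/81)*164017 = 11708641558852/81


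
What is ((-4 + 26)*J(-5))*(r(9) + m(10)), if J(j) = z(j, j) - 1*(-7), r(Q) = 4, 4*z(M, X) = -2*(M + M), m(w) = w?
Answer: 3696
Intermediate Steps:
z(M, X) = -M (z(M, X) = (-2*(M + M))/4 = (-4*M)/4 = -M)
J(j) = 7 - j (J(j) = -j - 1*(-7) = -j + 7 = 7 - j)
((-4 + 26)*J(-5))*(r(9) + m(10)) = ((-4 + 26)*(7 - 1*(-5)))*(4 + 10) = (22*(7 + 5))*14 = (22*12)*14 = 264*14 = 3696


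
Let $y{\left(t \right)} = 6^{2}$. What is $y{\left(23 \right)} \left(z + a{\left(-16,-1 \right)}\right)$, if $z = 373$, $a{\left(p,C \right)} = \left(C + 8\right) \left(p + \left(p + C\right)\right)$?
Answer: $5112$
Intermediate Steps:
$a{\left(p,C \right)} = \left(8 + C\right) \left(C + 2 p\right)$ ($a{\left(p,C \right)} = \left(8 + C\right) \left(p + \left(C + p\right)\right) = \left(8 + C\right) \left(C + 2 p\right)$)
$y{\left(t \right)} = 36$
$y{\left(23 \right)} \left(z + a{\left(-16,-1 \right)}\right) = 36 \left(373 + \left(\left(-1\right)^{2} + 8 \left(-1\right) + 16 \left(-16\right) + 2 \left(-1\right) \left(-16\right)\right)\right) = 36 \left(373 + \left(1 - 8 - 256 + 32\right)\right) = 36 \left(373 - 231\right) = 36 \cdot 142 = 5112$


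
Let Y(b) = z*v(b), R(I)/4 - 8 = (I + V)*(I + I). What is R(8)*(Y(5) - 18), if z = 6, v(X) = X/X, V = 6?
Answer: -11136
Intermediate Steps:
v(X) = 1
R(I) = 32 + 8*I*(6 + I) (R(I) = 32 + 4*((I + 6)*(I + I)) = 32 + 4*((6 + I)*(2*I)) = 32 + 4*(2*I*(6 + I)) = 32 + 8*I*(6 + I))
Y(b) = 6 (Y(b) = 6*1 = 6)
R(8)*(Y(5) - 18) = (32 + 8*8**2 + 48*8)*(6 - 18) = (32 + 8*64 + 384)*(-12) = (32 + 512 + 384)*(-12) = 928*(-12) = -11136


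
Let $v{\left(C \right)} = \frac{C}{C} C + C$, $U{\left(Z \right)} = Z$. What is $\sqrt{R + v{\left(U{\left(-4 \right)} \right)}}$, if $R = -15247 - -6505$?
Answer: $25 i \sqrt{14} \approx 93.541 i$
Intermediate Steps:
$R = -8742$ ($R = -15247 + 6505 = -8742$)
$v{\left(C \right)} = 2 C$ ($v{\left(C \right)} = 1 C + C = C + C = 2 C$)
$\sqrt{R + v{\left(U{\left(-4 \right)} \right)}} = \sqrt{-8742 + 2 \left(-4\right)} = \sqrt{-8742 - 8} = \sqrt{-8750} = 25 i \sqrt{14}$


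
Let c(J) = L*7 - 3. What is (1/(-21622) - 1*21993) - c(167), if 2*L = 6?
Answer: -475921843/21622 ≈ -22011.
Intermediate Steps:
L = 3 (L = (½)*6 = 3)
c(J) = 18 (c(J) = 3*7 - 3 = 21 - 3 = 18)
(1/(-21622) - 1*21993) - c(167) = (1/(-21622) - 1*21993) - 1*18 = (-1/21622 - 21993) - 18 = -475532647/21622 - 18 = -475921843/21622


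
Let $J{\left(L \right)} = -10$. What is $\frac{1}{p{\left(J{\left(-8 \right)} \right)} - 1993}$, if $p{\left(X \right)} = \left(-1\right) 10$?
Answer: $- \frac{1}{2003} \approx -0.00049925$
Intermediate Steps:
$p{\left(X \right)} = -10$
$\frac{1}{p{\left(J{\left(-8 \right)} \right)} - 1993} = \frac{1}{-10 - 1993} = \frac{1}{-2003} = - \frac{1}{2003}$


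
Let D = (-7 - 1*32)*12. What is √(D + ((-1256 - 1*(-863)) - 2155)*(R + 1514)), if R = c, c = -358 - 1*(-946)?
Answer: 2*I*√1339091 ≈ 2314.4*I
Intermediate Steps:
c = 588 (c = -358 + 946 = 588)
D = -468 (D = (-7 - 32)*12 = -39*12 = -468)
R = 588
√(D + ((-1256 - 1*(-863)) - 2155)*(R + 1514)) = √(-468 + ((-1256 - 1*(-863)) - 2155)*(588 + 1514)) = √(-468 + ((-1256 + 863) - 2155)*2102) = √(-468 + (-393 - 2155)*2102) = √(-468 - 2548*2102) = √(-468 - 5355896) = √(-5356364) = 2*I*√1339091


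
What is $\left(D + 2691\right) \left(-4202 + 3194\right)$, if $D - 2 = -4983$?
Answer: $2308320$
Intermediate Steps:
$D = -4981$ ($D = 2 - 4983 = -4981$)
$\left(D + 2691\right) \left(-4202 + 3194\right) = \left(-4981 + 2691\right) \left(-4202 + 3194\right) = \left(-2290\right) \left(-1008\right) = 2308320$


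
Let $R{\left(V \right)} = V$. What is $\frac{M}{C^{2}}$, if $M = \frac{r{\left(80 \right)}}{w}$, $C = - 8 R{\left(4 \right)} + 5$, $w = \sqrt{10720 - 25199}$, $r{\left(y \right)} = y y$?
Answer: $- \frac{6400 i \sqrt{14479}}{10555191} \approx - 0.07296 i$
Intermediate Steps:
$r{\left(y \right)} = y^{2}$
$w = i \sqrt{14479}$ ($w = \sqrt{-14479} = i \sqrt{14479} \approx 120.33 i$)
$C = -27$ ($C = \left(-8\right) 4 + 5 = -32 + 5 = -27$)
$M = - \frac{6400 i \sqrt{14479}}{14479}$ ($M = \frac{80^{2}}{i \sqrt{14479}} = 6400 \left(- \frac{i \sqrt{14479}}{14479}\right) = - \frac{6400 i \sqrt{14479}}{14479} \approx - 53.188 i$)
$\frac{M}{C^{2}} = \frac{\left(- \frac{6400}{14479}\right) i \sqrt{14479}}{\left(-27\right)^{2}} = \frac{\left(- \frac{6400}{14479}\right) i \sqrt{14479}}{729} = - \frac{6400 i \sqrt{14479}}{14479} \cdot \frac{1}{729} = - \frac{6400 i \sqrt{14479}}{10555191}$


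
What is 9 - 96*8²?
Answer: -6135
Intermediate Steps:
9 - 96*8² = 9 - 96*64 = 9 - 6144 = -6135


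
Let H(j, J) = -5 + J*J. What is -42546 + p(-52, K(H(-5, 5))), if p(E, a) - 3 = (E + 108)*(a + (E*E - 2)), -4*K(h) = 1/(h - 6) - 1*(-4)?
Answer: 108712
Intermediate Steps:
H(j, J) = -5 + J**2
K(h) = -1 - 1/(4*(-6 + h)) (K(h) = -(1/(h - 6) - 1*(-4))/4 = -(1/(-6 + h) + 4)/4 = -(4 + 1/(-6 + h))/4 = -1 - 1/(4*(-6 + h)))
p(E, a) = 3 + (108 + E)*(-2 + a + E**2) (p(E, a) = 3 + (E + 108)*(a + (E*E - 2)) = 3 + (108 + E)*(a + (E**2 - 2)) = 3 + (108 + E)*(a + (-2 + E**2)) = 3 + (108 + E)*(-2 + a + E**2))
-42546 + p(-52, K(H(-5, 5))) = -42546 + (-213 + (-52)**3 - 2*(-52) + 108*((23/4 - (-5 + 5**2))/(-6 + (-5 + 5**2))) + 108*(-52)**2 - 52*(23/4 - (-5 + 5**2))/(-6 + (-5 + 5**2))) = -42546 + (-213 - 140608 + 104 + 108*((23/4 - (-5 + 25))/(-6 + (-5 + 25))) + 108*2704 - 52*(23/4 - (-5 + 25))/(-6 + (-5 + 25))) = -42546 + (-213 - 140608 + 104 + 108*((23/4 - 1*20)/(-6 + 20)) + 292032 - 52*(23/4 - 1*20)/(-6 + 20)) = -42546 + (-213 - 140608 + 104 + 108*((23/4 - 20)/14) + 292032 - 52*(23/4 - 20)/14) = -42546 + (-213 - 140608 + 104 + 108*((1/14)*(-57/4)) + 292032 - 26*(-57)/(7*4)) = -42546 + (-213 - 140608 + 104 + 108*(-57/56) + 292032 - 52*(-57/56)) = -42546 + (-213 - 140608 + 104 - 1539/14 + 292032 + 741/14) = -42546 + 151258 = 108712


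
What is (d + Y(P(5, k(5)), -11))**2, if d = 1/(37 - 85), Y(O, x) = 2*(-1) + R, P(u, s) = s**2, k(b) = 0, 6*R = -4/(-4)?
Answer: 7921/2304 ≈ 3.4379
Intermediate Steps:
R = 1/6 (R = (-4/(-4))/6 = (-4*(-1/4))/6 = (1/6)*1 = 1/6 ≈ 0.16667)
Y(O, x) = -11/6 (Y(O, x) = 2*(-1) + 1/6 = -2 + 1/6 = -11/6)
d = -1/48 (d = 1/(-48) = -1/48 ≈ -0.020833)
(d + Y(P(5, k(5)), -11))**2 = (-1/48 - 11/6)**2 = (-89/48)**2 = 7921/2304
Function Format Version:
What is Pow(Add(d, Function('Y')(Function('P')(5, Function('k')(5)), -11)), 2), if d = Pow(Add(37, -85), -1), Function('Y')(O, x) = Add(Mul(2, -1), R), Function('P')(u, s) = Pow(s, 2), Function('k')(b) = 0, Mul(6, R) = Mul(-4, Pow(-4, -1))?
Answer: Rational(7921, 2304) ≈ 3.4379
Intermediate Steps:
R = Rational(1, 6) (R = Mul(Rational(1, 6), Mul(-4, Pow(-4, -1))) = Mul(Rational(1, 6), Mul(-4, Rational(-1, 4))) = Mul(Rational(1, 6), 1) = Rational(1, 6) ≈ 0.16667)
Function('Y')(O, x) = Rational(-11, 6) (Function('Y')(O, x) = Add(Mul(2, -1), Rational(1, 6)) = Add(-2, Rational(1, 6)) = Rational(-11, 6))
d = Rational(-1, 48) (d = Pow(-48, -1) = Rational(-1, 48) ≈ -0.020833)
Pow(Add(d, Function('Y')(Function('P')(5, Function('k')(5)), -11)), 2) = Pow(Add(Rational(-1, 48), Rational(-11, 6)), 2) = Pow(Rational(-89, 48), 2) = Rational(7921, 2304)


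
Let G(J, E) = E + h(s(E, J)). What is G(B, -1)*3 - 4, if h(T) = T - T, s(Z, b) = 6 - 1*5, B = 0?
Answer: -7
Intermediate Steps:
s(Z, b) = 1 (s(Z, b) = 6 - 5 = 1)
h(T) = 0
G(J, E) = E (G(J, E) = E + 0 = E)
G(B, -1)*3 - 4 = -1*3 - 4 = -3 - 4 = -7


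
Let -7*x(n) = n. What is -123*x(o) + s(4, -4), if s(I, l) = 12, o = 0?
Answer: 12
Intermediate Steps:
x(n) = -n/7
-123*x(o) + s(4, -4) = -(-123)*0/7 + 12 = -123*0 + 12 = 0 + 12 = 12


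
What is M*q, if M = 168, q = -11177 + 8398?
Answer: -466872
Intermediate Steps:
q = -2779
M*q = 168*(-2779) = -466872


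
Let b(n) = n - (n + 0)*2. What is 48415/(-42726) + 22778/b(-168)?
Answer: 3829679/28484 ≈ 134.45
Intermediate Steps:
b(n) = -n (b(n) = n - n*2 = n - 2*n = -n)
48415/(-42726) + 22778/b(-168) = 48415/(-42726) + 22778/((-1*(-168))) = 48415*(-1/42726) + 22778/168 = -48415/42726 + 22778*(1/168) = -48415/42726 + 1627/12 = 3829679/28484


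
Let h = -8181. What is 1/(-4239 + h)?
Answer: -1/12420 ≈ -8.0515e-5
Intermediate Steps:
1/(-4239 + h) = 1/(-4239 - 8181) = 1/(-12420) = -1/12420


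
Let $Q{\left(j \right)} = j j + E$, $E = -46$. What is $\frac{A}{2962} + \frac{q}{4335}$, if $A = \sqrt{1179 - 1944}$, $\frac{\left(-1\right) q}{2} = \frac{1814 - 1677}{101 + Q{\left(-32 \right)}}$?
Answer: $- \frac{274}{4677465} + \frac{3 i \sqrt{85}}{2962} \approx -5.8579 \cdot 10^{-5} + 0.0093378 i$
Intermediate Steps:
$Q{\left(j \right)} = -46 + j^{2}$ ($Q{\left(j \right)} = j j - 46 = j^{2} - 46 = -46 + j^{2}$)
$q = - \frac{274}{1079}$ ($q = - 2 \frac{1814 - 1677}{101 - \left(46 - \left(-32\right)^{2}\right)} = - 2 \frac{137}{101 + \left(-46 + 1024\right)} = - 2 \frac{137}{101 + 978} = - 2 \cdot \frac{137}{1079} = - 2 \cdot 137 \cdot \frac{1}{1079} = \left(-2\right) \frac{137}{1079} = - \frac{274}{1079} \approx -0.25394$)
$A = 3 i \sqrt{85}$ ($A = \sqrt{-765} = 3 i \sqrt{85} \approx 27.659 i$)
$\frac{A}{2962} + \frac{q}{4335} = \frac{3 i \sqrt{85}}{2962} - \frac{274}{1079 \cdot 4335} = 3 i \sqrt{85} \cdot \frac{1}{2962} - \frac{274}{4677465} = \frac{3 i \sqrt{85}}{2962} - \frac{274}{4677465} = - \frac{274}{4677465} + \frac{3 i \sqrt{85}}{2962}$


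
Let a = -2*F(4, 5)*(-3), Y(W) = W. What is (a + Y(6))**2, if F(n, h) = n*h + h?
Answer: 24336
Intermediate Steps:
F(n, h) = h + h*n (F(n, h) = h*n + h = h + h*n)
a = 150 (a = -10*(1 + 4)*(-3) = -10*5*(-3) = -2*25*(-3) = -50*(-3) = 150)
(a + Y(6))**2 = (150 + 6)**2 = 156**2 = 24336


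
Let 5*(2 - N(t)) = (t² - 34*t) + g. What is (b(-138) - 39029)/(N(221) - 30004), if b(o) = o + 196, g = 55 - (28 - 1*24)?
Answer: 194855/191388 ≈ 1.0181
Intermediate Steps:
g = 51 (g = 55 - (28 - 24) = 55 - 1*4 = 55 - 4 = 51)
N(t) = -41/5 - t²/5 + 34*t/5 (N(t) = 2 - ((t² - 34*t) + 51)/5 = 2 - (51 + t² - 34*t)/5 = 2 + (-51/5 - t²/5 + 34*t/5) = -41/5 - t²/5 + 34*t/5)
b(o) = 196 + o
(b(-138) - 39029)/(N(221) - 30004) = ((196 - 138) - 39029)/((-41/5 - ⅕*221² + (34/5)*221) - 30004) = (58 - 39029)/((-41/5 - ⅕*48841 + 7514/5) - 30004) = -38971/((-41/5 - 48841/5 + 7514/5) - 30004) = -38971/(-41368/5 - 30004) = -38971/(-191388/5) = -38971*(-5/191388) = 194855/191388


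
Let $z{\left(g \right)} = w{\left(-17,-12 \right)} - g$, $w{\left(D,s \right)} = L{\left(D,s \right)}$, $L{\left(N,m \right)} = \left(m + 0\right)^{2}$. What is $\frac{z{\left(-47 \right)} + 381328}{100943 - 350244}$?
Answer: $- \frac{381519}{249301} \approx -1.5304$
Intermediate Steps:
$L{\left(N,m \right)} = m^{2}$
$w{\left(D,s \right)} = s^{2}$
$z{\left(g \right)} = 144 - g$ ($z{\left(g \right)} = \left(-12\right)^{2} - g = 144 - g$)
$\frac{z{\left(-47 \right)} + 381328}{100943 - 350244} = \frac{\left(144 - -47\right) + 381328}{100943 - 350244} = \frac{\left(144 + 47\right) + 381328}{-249301} = \left(191 + 381328\right) \left(- \frac{1}{249301}\right) = 381519 \left(- \frac{1}{249301}\right) = - \frac{381519}{249301}$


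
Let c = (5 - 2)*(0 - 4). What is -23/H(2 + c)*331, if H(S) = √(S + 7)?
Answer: 7613*I*√3/3 ≈ 4395.4*I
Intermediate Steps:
c = -12 (c = 3*(-4) = -12)
H(S) = √(7 + S)
-23/H(2 + c)*331 = -23/√(7 + (2 - 12))*331 = -23/√(7 - 10)*331 = -23*(-I*√3/3)*331 = -(-23)*I*√3/3*331 = (23*I*√3/3)*331 = 7613*I*√3/3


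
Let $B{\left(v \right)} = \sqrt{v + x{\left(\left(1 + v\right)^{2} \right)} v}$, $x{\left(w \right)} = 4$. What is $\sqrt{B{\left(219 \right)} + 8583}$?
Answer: $\sqrt{8583 + \sqrt{1095}} \approx 92.823$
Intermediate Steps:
$B{\left(v \right)} = \sqrt{5} \sqrt{v}$ ($B{\left(v \right)} = \sqrt{v + 4 v} = \sqrt{5 v} = \sqrt{5} \sqrt{v}$)
$\sqrt{B{\left(219 \right)} + 8583} = \sqrt{\sqrt{5} \sqrt{219} + 8583} = \sqrt{\sqrt{1095} + 8583} = \sqrt{8583 + \sqrt{1095}}$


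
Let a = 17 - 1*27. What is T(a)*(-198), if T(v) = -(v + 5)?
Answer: -990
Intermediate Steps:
a = -10 (a = 17 - 27 = -10)
T(v) = -5 - v (T(v) = -(5 + v) = -5 - v)
T(a)*(-198) = (-5 - 1*(-10))*(-198) = (-5 + 10)*(-198) = 5*(-198) = -990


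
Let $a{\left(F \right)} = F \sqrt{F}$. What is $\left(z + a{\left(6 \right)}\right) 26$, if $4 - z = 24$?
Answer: $-520 + 156 \sqrt{6} \approx -137.88$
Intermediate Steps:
$z = -20$ ($z = 4 - 24 = -20$)
$a{\left(F \right)} = F^{\frac{3}{2}}$
$\left(z + a{\left(6 \right)}\right) 26 = \left(-20 + 6^{\frac{3}{2}}\right) 26 = \left(-20 + 6 \sqrt{6}\right) 26 = -520 + 156 \sqrt{6}$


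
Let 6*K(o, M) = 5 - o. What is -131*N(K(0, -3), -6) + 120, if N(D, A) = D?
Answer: 65/6 ≈ 10.833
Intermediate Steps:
K(o, M) = 5/6 - o/6 (K(o, M) = (5 - o)/6 = 5/6 - o/6)
-131*N(K(0, -3), -6) + 120 = -131*(5/6 - 1/6*0) + 120 = -131*(5/6 + 0) + 120 = -131*5/6 + 120 = -655/6 + 120 = 65/6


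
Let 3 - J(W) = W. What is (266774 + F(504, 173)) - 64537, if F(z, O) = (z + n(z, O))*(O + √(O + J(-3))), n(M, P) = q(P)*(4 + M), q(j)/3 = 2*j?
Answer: 91513021 + 527808*√179 ≈ 9.8575e+7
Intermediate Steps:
J(W) = 3 - W
q(j) = 6*j (q(j) = 3*(2*j) = 6*j)
n(M, P) = 6*P*(4 + M) (n(M, P) = (6*P)*(4 + M) = 6*P*(4 + M))
F(z, O) = (O + √(6 + O))*(z + 6*O*(4 + z)) (F(z, O) = (z + 6*O*(4 + z))*(O + √(O + (3 - 1*(-3)))) = (z + 6*O*(4 + z))*(O + √(O + (3 + 3))) = (z + 6*O*(4 + z))*(O + √(O + 6)) = (z + 6*O*(4 + z))*(O + √(6 + O)) = (O + √(6 + O))*(z + 6*O*(4 + z)))
(266774 + F(504, 173)) - 64537 = (266774 + (173*504 + 504*√(6 + 173) + 6*173²*(4 + 504) + 6*173*√(6 + 173)*(4 + 504))) - 64537 = (266774 + (87192 + 504*√179 + 6*29929*508 + 6*173*√179*508)) - 64537 = (266774 + (87192 + 504*√179 + 91223592 + 527304*√179)) - 64537 = (266774 + (91310784 + 527808*√179)) - 64537 = (91577558 + 527808*√179) - 64537 = 91513021 + 527808*√179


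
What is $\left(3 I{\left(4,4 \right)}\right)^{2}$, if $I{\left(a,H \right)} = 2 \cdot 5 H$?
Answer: $14400$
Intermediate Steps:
$I{\left(a,H \right)} = 10 H$
$\left(3 I{\left(4,4 \right)}\right)^{2} = \left(3 \cdot 10 \cdot 4\right)^{2} = \left(3 \cdot 40\right)^{2} = 120^{2} = 14400$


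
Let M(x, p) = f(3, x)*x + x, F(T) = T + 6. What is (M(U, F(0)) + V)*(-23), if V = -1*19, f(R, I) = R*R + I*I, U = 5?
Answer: -3588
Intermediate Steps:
F(T) = 6 + T
f(R, I) = I² + R² (f(R, I) = R² + I² = I² + R²)
V = -19
M(x, p) = x + x*(9 + x²) (M(x, p) = (x² + 3²)*x + x = (x² + 9)*x + x = (9 + x²)*x + x = x*(9 + x²) + x = x + x*(9 + x²))
(M(U, F(0)) + V)*(-23) = (5*(10 + 5²) - 19)*(-23) = (5*(10 + 25) - 19)*(-23) = (5*35 - 19)*(-23) = (175 - 19)*(-23) = 156*(-23) = -3588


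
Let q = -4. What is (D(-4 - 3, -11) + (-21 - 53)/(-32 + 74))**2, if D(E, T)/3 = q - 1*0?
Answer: 83521/441 ≈ 189.39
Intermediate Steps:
D(E, T) = -12 (D(E, T) = 3*(-4 - 1*0) = 3*(-4 + 0) = 3*(-4) = -12)
(D(-4 - 3, -11) + (-21 - 53)/(-32 + 74))**2 = (-12 + (-21 - 53)/(-32 + 74))**2 = (-12 - 74/42)**2 = (-12 - 74*1/42)**2 = (-12 - 37/21)**2 = (-289/21)**2 = 83521/441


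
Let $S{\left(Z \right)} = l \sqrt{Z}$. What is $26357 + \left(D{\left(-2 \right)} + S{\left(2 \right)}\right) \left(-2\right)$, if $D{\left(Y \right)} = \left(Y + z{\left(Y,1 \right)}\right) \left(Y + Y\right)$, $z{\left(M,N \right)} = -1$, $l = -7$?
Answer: $26333 + 14 \sqrt{2} \approx 26353.0$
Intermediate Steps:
$S{\left(Z \right)} = - 7 \sqrt{Z}$
$D{\left(Y \right)} = 2 Y \left(-1 + Y\right)$ ($D{\left(Y \right)} = \left(Y - 1\right) \left(Y + Y\right) = \left(-1 + Y\right) 2 Y = 2 Y \left(-1 + Y\right)$)
$26357 + \left(D{\left(-2 \right)} + S{\left(2 \right)}\right) \left(-2\right) = 26357 + \left(2 \left(-2\right) \left(-1 - 2\right) - 7 \sqrt{2}\right) \left(-2\right) = 26357 + \left(2 \left(-2\right) \left(-3\right) - 7 \sqrt{2}\right) \left(-2\right) = 26357 + \left(12 - 7 \sqrt{2}\right) \left(-2\right) = 26357 - \left(24 - 14 \sqrt{2}\right) = 26333 + 14 \sqrt{2}$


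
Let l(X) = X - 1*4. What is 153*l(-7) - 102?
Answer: -1785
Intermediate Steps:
l(X) = -4 + X (l(X) = X - 4 = -4 + X)
153*l(-7) - 102 = 153*(-4 - 7) - 102 = 153*(-11) - 102 = -1683 - 102 = -1785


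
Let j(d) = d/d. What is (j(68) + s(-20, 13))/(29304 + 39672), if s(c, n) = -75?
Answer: -37/34488 ≈ -0.0010728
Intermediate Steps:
j(d) = 1
(j(68) + s(-20, 13))/(29304 + 39672) = (1 - 75)/(29304 + 39672) = -74/68976 = -74*1/68976 = -37/34488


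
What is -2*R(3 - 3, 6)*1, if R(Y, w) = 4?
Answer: -8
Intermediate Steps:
-2*R(3 - 3, 6)*1 = -2*4*1 = -8*1 = -8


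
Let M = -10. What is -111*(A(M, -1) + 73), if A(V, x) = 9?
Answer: -9102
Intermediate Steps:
-111*(A(M, -1) + 73) = -111*(9 + 73) = -111*82 = -9102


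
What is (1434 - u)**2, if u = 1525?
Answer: 8281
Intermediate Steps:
(1434 - u)**2 = (1434 - 1*1525)**2 = (1434 - 1525)**2 = (-91)**2 = 8281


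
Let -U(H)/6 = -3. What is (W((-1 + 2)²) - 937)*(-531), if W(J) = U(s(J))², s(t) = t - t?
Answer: 325503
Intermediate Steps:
s(t) = 0
U(H) = 18 (U(H) = -6*(-3) = 18)
W(J) = 324 (W(J) = 18² = 324)
(W((-1 + 2)²) - 937)*(-531) = (324 - 937)*(-531) = -613*(-531) = 325503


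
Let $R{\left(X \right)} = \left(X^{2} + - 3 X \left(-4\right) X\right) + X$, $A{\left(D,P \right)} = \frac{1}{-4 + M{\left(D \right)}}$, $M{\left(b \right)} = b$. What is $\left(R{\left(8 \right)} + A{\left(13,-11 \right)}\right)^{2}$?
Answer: $\frac{57168721}{81} \approx 7.0579 \cdot 10^{5}$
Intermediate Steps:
$A{\left(D,P \right)} = \frac{1}{-4 + D}$
$R{\left(X \right)} = X + 13 X^{2}$ ($R{\left(X \right)} = \left(X^{2} + 12 X X\right) + X = \left(X^{2} + 12 X^{2}\right) + X = 13 X^{2} + X = X + 13 X^{2}$)
$\left(R{\left(8 \right)} + A{\left(13,-11 \right)}\right)^{2} = \left(8 \left(1 + 13 \cdot 8\right) + \frac{1}{-4 + 13}\right)^{2} = \left(8 \left(1 + 104\right) + \frac{1}{9}\right)^{2} = \left(8 \cdot 105 + \frac{1}{9}\right)^{2} = \left(840 + \frac{1}{9}\right)^{2} = \left(\frac{7561}{9}\right)^{2} = \frac{57168721}{81}$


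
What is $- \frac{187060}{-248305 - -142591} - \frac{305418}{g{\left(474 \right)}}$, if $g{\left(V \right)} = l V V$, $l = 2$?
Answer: $\frac{1438022963}{1319522148} \approx 1.0898$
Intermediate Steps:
$g{\left(V \right)} = 2 V^{2}$ ($g{\left(V \right)} = 2 V V = 2 V^{2}$)
$- \frac{187060}{-248305 - -142591} - \frac{305418}{g{\left(474 \right)}} = - \frac{187060}{-248305 - -142591} - \frac{305418}{2 \cdot 474^{2}} = - \frac{187060}{-248305 + 142591} - \frac{305418}{2 \cdot 224676} = - \frac{187060}{-105714} - \frac{305418}{449352} = \left(-187060\right) \left(- \frac{1}{105714}\right) - \frac{50903}{74892} = \frac{93530}{52857} - \frac{50903}{74892} = \frac{1438022963}{1319522148}$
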